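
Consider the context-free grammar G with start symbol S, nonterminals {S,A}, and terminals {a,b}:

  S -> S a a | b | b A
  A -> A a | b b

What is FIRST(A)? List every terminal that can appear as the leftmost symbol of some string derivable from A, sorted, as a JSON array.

FIRST sets, iterate to fixpoint:
iter 1:
  A via A→b b: +{b}
  S via S→b: +{b}
  FIRST(S)={b}  FIRST(A)={b}
iter 2: (no change)
  FIRST(S)={b}  FIRST(A)={b}

FIRST(A) = ["b"]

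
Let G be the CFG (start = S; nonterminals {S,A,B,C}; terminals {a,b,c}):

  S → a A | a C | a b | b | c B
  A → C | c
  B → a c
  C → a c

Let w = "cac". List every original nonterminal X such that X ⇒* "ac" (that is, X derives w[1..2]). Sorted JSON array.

Convert to CNF:
  S -> T0 A | T0 C | T0 T2 | T1 B | b
  A -> T0 T1 | c
  B -> T0 T1
  C -> T0 T1
  T0 -> a
  T1 -> c
  T2 -> b

CYK fill, restricted to cells inside w[1..2]:
  cell(1,1) a: {T0}  orig:{}
  cell(2,2) c: {A,T1}  orig:{A}
  cell(1,2) ac: {A,B,C,S}

Original NTs in T[1,2] deriving "ac": ["A", "B", "C", "S"]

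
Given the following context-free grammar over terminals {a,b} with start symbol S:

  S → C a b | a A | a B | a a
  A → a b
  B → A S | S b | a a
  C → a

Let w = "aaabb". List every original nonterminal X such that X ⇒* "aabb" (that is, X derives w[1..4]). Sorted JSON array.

CNF form of G:
  S -> C X2 | T0 A | T0 B | T0 T0
  A -> T0 T1
  B -> A S | S T1 | T0 T0
  C -> a
  T0 -> a
  T1 -> b
  X2 -> T0 T1

CYK table (by increasing span) — only the sub-triangle for w[1..4]:
  [1..1]={C,T0}  "a"  orig:{C}
  [2..2]={C,T0}  "a"  orig:{C}
  [3..3]={T1}  "b"  orig:{}
  [4..4]={T1}  "b"  orig:{}
  [1..2]={B,S}  "aa"
  [2..3]={A,X2}  "ab"  orig:{A}
  [3..4]=∅  "bb"
  [1..3]={B,S}  "aab"
  [2..4]=∅  "abb"
  [1..4]={B}  "aabb"

Original NTs in T[1,4] deriving "aabb": ["B"]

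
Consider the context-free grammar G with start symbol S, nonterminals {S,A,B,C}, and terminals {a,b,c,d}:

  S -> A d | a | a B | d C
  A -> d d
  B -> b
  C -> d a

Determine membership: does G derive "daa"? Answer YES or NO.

Convert to CNF:
  S -> A T0 | T0 C | T1 B | a
  A -> T0 T0
  B -> b
  C -> T0 T1
  T0 -> d
  T1 -> a

CYK table (by increasing span):
  T[0,0] 'd' = {T0}  orig:{}
  T[1,1] 'a' = {S,T1}  orig:{S}
  T[2,2] 'a' = {S,T1}  orig:{S}
  T[0,1] 'da' = {C}
  T[1,2] 'aa' = ∅
  T[0,2] 'daa' = ∅

S ∉ T[0,2] ⇒ NO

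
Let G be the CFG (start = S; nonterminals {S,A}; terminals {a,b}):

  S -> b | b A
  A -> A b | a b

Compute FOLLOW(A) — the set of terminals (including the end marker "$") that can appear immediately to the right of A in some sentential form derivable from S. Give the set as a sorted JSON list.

FIRST sets, iterate to fixpoint:
round 1:
  A via A→a b: +{a}
  S via S→b: +{b}
  S: {b}  A: {a}
round 2: done
  S: {b}  A: {a}

FOLLOW iteration:
FOLLOW(S) := {$}
round 1:
  A→A b: FOLLOW(A) ⊇ FIRST(b) = {b}; new: +{b}
  S→b A: FOLLOW(A) ⊇ FOLLOW(S) ⊇ {$}; new: +{$}
  FOLLOW[S]={$}  FOLLOW[A]={$,b}
round 2: (no change)
  FOLLOW[S]={$}  FOLLOW[A]={$,b}

FOLLOW(A) = ["$", "b"]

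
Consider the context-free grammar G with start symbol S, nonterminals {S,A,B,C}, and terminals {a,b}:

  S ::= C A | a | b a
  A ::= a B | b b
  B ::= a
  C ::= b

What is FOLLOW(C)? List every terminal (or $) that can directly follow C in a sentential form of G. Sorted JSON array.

Compute FIRST by fixpoint:
iter 1:
  A via A→a B: +{a}
  A via A→b b: +{b}
  B via B→a: +{a}
  C via C→b: +{b}
  S via S→C A: +{b}
  S via S→a: +{a}
  FIRST(S)={a,b}  FIRST(A)={a,b}  FIRST(B)={a}  FIRST(C)={b}
iter 2: — fixpoint
  FIRST(S)={a,b}  FIRST(A)={a,b}  FIRST(B)={a}  FIRST(C)={b}

FOLLOW iteration:
seed FOLLOW(S) with $
round 1:
  S→C A: FOLLOW(C) ⊇ FIRST(A) = {a,b}; new: +{a,b}
  S→C A: FOLLOW(A) ⊇ FOLLOW(S) ⊇ {$}; new: +{$}
  FOLLOW(S)={$}  FOLLOW(A)={$}  FOLLOW(B)={}  FOLLOW(C)={a,b}
round 2:
  A→a B: FOLLOW(B) ⊇ FOLLOW(A) ⊇ {$}; new: +{$}
  FOLLOW(S)={$}  FOLLOW(A)={$}  FOLLOW(B)={$}  FOLLOW(C)={a,b}
round 3: (stable)
  FOLLOW(S)={$}  FOLLOW(A)={$}  FOLLOW(B)={$}  FOLLOW(C)={a,b}

FOLLOW(C) = ["a", "b"]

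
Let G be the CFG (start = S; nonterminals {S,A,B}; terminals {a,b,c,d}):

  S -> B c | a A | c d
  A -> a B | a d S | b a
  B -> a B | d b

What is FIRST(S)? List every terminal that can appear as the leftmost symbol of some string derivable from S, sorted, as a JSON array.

FIRST iteration:
iter 1:
  A via A→a B: +{a}
  A via A→b a: +{b}
  B via B→a B: +{a}
  B via B→d b: +{d}
  S via S→B c: +{a,d}
  S via S→c d: +{c}
  FIRST(S)={a,c,d}  FIRST(A)={a,b}  FIRST(B)={a,d}
iter 2: (stable)
  FIRST(S)={a,c,d}  FIRST(A)={a,b}  FIRST(B)={a,d}

FIRST(S) = ["a", "c", "d"]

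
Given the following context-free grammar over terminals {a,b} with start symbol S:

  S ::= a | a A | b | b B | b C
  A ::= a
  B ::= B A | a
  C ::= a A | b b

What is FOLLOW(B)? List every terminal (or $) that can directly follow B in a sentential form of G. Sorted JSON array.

FIRST sets, iterate to fixpoint:
pass 1:
  A via A→a: +{a}
  B via B→a: +{a}
  C via C→a A: +{a}
  C via C→b b: +{b}
  S via S→a: +{a}
  S via S→b: +{b}
  FIRST[S]={a,b}  FIRST[A]={a}  FIRST[B]={a}  FIRST[C]={a,b}
pass 2: done
  FIRST[S]={a,b}  FIRST[A]={a}  FIRST[B]={a}  FIRST[C]={a,b}

Compute FOLLOW by fixpoint:
initialize: $ ∈ FOLLOW(S)
round 1:
  B→B A: FOLLOW(B) ⊇ FIRST(A) = {a}; new: +{a}
  B→B A: FOLLOW(A) ⊇ FOLLOW(B) ⊇ {a}; new: +{a}
  S→a A: FOLLOW(A) ⊇ FOLLOW(S) ⊇ {$}; new: +{$}
  S→b B: FOLLOW(B) ⊇ FOLLOW(S) ⊇ {$}; new: +{$}
  S→b C: FOLLOW(C) ⊇ FOLLOW(S) ⊇ {$}; new: +{$}
  FOLLOW(S)={$}  FOLLOW(A)={$,a}  FOLLOW(B)={$,a}  FOLLOW(C)={$}
round 2: — fixpoint
  FOLLOW(S)={$}  FOLLOW(A)={$,a}  FOLLOW(B)={$,a}  FOLLOW(C)={$}

FOLLOW(B) = ["$", "a"]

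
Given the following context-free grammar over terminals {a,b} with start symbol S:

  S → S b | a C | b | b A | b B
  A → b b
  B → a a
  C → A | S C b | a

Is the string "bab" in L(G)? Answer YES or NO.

CNF form of G:
  S -> S T0 | T0 A | T0 B | T1 C | b
  A -> T0 T0
  B -> T1 T1
  C -> S X2 | T0 T0 | a
  T0 -> b
  T1 -> a
  X2 -> C T0

CYK fill:
  [0..0]={S,T0}  "b"  orig:{S}
  [1..1]={C,T1}  "a"  orig:{C}
  [2..2]={S,T0}  "b"  orig:{S}
  [0..1]=∅  "ba"
  [1..2]={X2}  "ab"  orig:{}
  [0..2]={C}  "bab"

S ∉ T[0,2] ⇒ NO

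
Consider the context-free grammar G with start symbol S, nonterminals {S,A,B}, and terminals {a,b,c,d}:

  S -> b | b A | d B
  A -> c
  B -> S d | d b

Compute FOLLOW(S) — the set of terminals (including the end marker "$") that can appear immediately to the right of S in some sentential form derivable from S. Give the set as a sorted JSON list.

FIRST sets, iterate to fixpoint:
iter 1:
  A via A→c: +{c}
  B via B→d b: +{d}
  S via S→b: +{b}
  S via S→d B: +{d}
  FIRST(S)={b,d}  FIRST(A)={c}  FIRST(B)={d}
iter 2:
  B via B→S d: +{b}
  FIRST(S)={b,d}  FIRST(A)={c}  FIRST(B)={b,d}
iter 3: — fixpoint
  FIRST(S)={b,d}  FIRST(A)={c}  FIRST(B)={b,d}

FOLLOW sets:
initialize: $ ∈ FOLLOW(S)
[1]
  B→S d: FOLLOW(S) ⊇ FIRST(d) = {d}; new: +{d}
  S→b A: FOLLOW(A) ⊇ FOLLOW(S) ⊇ {$,d}; new: +{$,d}
  S→d B: FOLLOW(B) ⊇ FOLLOW(S) ⊇ {$,d}; new: +{$,d}
  FOLLOW(S)={$,d}  FOLLOW(A)={$,d}  FOLLOW(B)={$,d}
[2] — fixpoint
  FOLLOW(S)={$,d}  FOLLOW(A)={$,d}  FOLLOW(B)={$,d}

FOLLOW(S) = ["$", "d"]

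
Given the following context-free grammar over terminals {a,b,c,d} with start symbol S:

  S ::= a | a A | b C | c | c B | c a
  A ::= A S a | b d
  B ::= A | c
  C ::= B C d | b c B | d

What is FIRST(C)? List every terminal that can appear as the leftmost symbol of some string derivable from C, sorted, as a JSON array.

Compute FIRST by fixpoint:
round 1:
  A via A→b d: +{b}
  B via B→A: +{b}
  B via B→c: +{c}
  C via C→B C d: +{b,c}
  C via C→d: +{d}
  S via S→a: +{a}
  S via S→b C: +{b}
  S via S→c: +{c}
  FIRST[S]={a,b,c}  FIRST[A]={b}  FIRST[B]={b,c}  FIRST[C]={b,c,d}
round 2: — fixpoint
  FIRST[S]={a,b,c}  FIRST[A]={b}  FIRST[B]={b,c}  FIRST[C]={b,c,d}

FIRST(C) = ["b", "c", "d"]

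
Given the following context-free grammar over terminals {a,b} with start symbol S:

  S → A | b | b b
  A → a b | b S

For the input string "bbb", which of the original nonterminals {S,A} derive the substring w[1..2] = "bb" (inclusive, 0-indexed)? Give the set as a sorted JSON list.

CNF form of G:
  S -> T0 T1 | T1 S | T1 T1 | b
  A -> T0 T1 | T1 S
  T0 -> a
  T1 -> b

Fill CYK table bottom-up, restricted to cells inside w[1..2]:
  cell(1,1) b: {S,T1}  orig:{S}
  cell(2,2) b: {S,T1}  orig:{S}
  cell(1,2) bb: {A,S}

Original NTs in T[1,2] deriving "bb": ["A", "S"]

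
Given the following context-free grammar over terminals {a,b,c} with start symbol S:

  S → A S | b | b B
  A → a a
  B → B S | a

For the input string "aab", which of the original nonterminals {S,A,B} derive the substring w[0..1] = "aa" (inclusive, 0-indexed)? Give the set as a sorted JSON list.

Convert to CNF:
  S -> A S | T1 B | b
  A -> T0 T0
  B -> B S | a
  T0 -> a
  T1 -> b

Fill CYK table bottom-up — only the sub-triangle for w[0..1]:
  [0..0]={B,T0}  "a"  orig:{B}
  [1..1]={B,T0}  "a"  orig:{B}
  [0..1]={A}  "aa"

Original NTs in T[0,1] deriving "aa": ["A"]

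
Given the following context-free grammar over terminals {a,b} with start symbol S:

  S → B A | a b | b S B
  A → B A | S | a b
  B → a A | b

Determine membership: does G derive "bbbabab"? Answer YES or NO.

CNF form of G:
  S -> B A | T0 T1 | T1 X3
  A -> B A | T0 T1 | T1 X2
  B -> T0 A | b
  T0 -> a
  T1 -> b
  X2 -> S B
  X3 -> S B

CYK table (by increasing span):
  cell(0,0) b: {B,T1}  orig:{B}
  cell(1,1) b: {B,T1}  orig:{B}
  cell(2,2) b: {B,T1}  orig:{B}
  cell(3,3) a: {T0}  orig:{}
  cell(4,4) b: {B,T1}  orig:{B}
  cell(5,5) a: {T0}  orig:{}
  cell(6,6) b: {B,T1}  orig:{B}
  cell(0,1) bb: ∅
  cell(1,2) bb: ∅
  cell(2,3) ba: ∅
  cell(3,4) ab: {A,S}
  cell(4,5) ba: ∅
  cell(5,6) ab: {A,S}
  cell(0,2) bbb: ∅
  cell(1,3) bba: ∅
  cell(2,4) bab: {A,S}
  cell(3,5) aba: ∅
  cell(4,6) bab: {A,S}
  cell(0,3) bbba: ∅
  cell(1,4) bbab: {A,S}
  cell(2,5) baba: ∅
  cell(3,6) abab: {B}
  cell(0,4) bbbab: {A,S}
  cell(1,5) bbaba: ∅
  cell(2,6) babab: ∅
  cell(0,5) bbbaba: ∅
  cell(1,6) bbabab: ∅
  cell(0,6) bbbabab: ∅

S ∉ T[0,6] ⇒ NO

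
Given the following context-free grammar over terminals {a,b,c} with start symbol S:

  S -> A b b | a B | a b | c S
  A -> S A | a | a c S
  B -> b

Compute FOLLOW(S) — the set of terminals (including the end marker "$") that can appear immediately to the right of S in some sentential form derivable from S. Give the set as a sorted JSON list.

FIRST sets, iterate to fixpoint:
iter 1:
  A via A→a: +{a}
  B via B→b: +{b}
  S via S→A b b: +{a}
  S via S→c S: +{c}
  S: {a,c}  A: {a}  B: {b}
iter 2:
  A via A→S A: +{c}
  S: {a,c}  A: {a,c}  B: {b}
iter 3: done
  S: {a,c}  A: {a,c}  B: {b}

FOLLOW sets:
FOLLOW(S) := {$}
round 1:
  A→S A: FOLLOW(S) ⊇ FIRST(A) = {a,c}; new: +{a,c}
  S→A b b: FOLLOW(A) ⊇ FIRST(b) = {b}; new: +{b}
  S→a B: FOLLOW(B) ⊇ FOLLOW(S) ⊇ {$,a,c}; new: +{$,a,c}
  FOLLOW(S)={$,a,c}  FOLLOW(A)={b}  FOLLOW(B)={$,a,c}
round 2:
  A→a c S: FOLLOW(S) ⊇ FOLLOW(A) ⊇ {b}; new: +{b}
  S→a B: FOLLOW(B) ⊇ FOLLOW(S) ⊇ {$,a,b,c}; new: +{b}
  FOLLOW(S)={$,a,b,c}  FOLLOW(A)={b}  FOLLOW(B)={$,a,b,c}
round 3: (stable)
  FOLLOW(S)={$,a,b,c}  FOLLOW(A)={b}  FOLLOW(B)={$,a,b,c}

FOLLOW(S) = ["$", "a", "b", "c"]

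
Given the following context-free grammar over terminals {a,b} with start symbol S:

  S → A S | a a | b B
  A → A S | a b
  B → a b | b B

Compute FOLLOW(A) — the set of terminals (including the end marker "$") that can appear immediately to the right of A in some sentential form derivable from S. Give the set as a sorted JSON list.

FIRST iteration:
[1]
  A via A→a b: +{a}
  B via B→a b: +{a}
  B via B→b B: +{b}
  S via S→A S: +{a}
  S via S→b B: +{b}
  FIRST(S)={a,b}  FIRST(A)={a}  FIRST(B)={a,b}
[2] (no change)
  FIRST(S)={a,b}  FIRST(A)={a}  FIRST(B)={a,b}

FOLLOW iteration:
initialize: $ ∈ FOLLOW(S)
iter 1:
  A→A S: FOLLOW(A) ⊇ FIRST(S) = {a,b}; new: +{a,b}
  A→A S: FOLLOW(S) ⊇ FOLLOW(A) ⊇ {a,b}; new: +{a,b}
  S→b B: FOLLOW(B) ⊇ FOLLOW(S) ⊇ {$,a,b}; new: +{$,a,b}
  FOLLOW[S]={$,a,b}  FOLLOW[A]={a,b}  FOLLOW[B]={$,a,b}
iter 2: (stable)
  FOLLOW[S]={$,a,b}  FOLLOW[A]={a,b}  FOLLOW[B]={$,a,b}

FOLLOW(A) = ["a", "b"]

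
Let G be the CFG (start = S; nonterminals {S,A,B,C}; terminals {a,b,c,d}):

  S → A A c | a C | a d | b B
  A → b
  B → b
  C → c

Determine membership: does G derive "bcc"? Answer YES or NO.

CNF form of G:
  S -> A X4 | T1 C | T1 T2 | T3 B
  A -> b
  B -> b
  C -> c
  T0 -> c
  T1 -> a
  T2 -> d
  T3 -> b
  X4 -> A T0

CYK table (by increasing span):
  T[0,0] 'b' = {A,B,T3}  orig:{A,B}
  T[1,1] 'c' = {C,T0}  orig:{C}
  T[2,2] 'c' = {C,T0}  orig:{C}
  T[0,1] 'bc' = {X4}  orig:{}
  T[1,2] 'cc' = ∅
  T[0,2] 'bcc' = ∅

S ∉ T[0,2] ⇒ NO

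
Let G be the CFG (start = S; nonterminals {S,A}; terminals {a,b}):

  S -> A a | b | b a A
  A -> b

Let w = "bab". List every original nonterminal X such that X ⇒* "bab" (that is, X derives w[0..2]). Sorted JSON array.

CNF form of G:
  S -> A T0 | T1 X2 | b
  A -> b
  T0 -> a
  T1 -> b
  X2 -> T0 A

Fill CYK table bottom-up (cells [i..j] with 0 ≤ i ≤ j ≤ 2 only):
  [0..0]={A,S,T1}  "b"  orig:{A,S}
  [1..1]={T0}  "a"  orig:{}
  [2..2]={A,S,T1}  "b"  orig:{A,S}
  [0..1]={S}  "ba"
  [1..2]={X2}  "ab"  orig:{}
  [0..2]={S}  "bab"

Original NTs in T[0,2] deriving "bab": ["S"]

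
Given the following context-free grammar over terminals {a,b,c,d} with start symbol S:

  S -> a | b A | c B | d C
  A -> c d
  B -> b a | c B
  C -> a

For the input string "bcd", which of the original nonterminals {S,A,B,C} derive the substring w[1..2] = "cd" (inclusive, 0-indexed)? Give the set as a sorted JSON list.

Convert to CNF:
  S -> T0 B | T1 C | T2 A | a
  A -> T0 T1
  B -> T0 B | T2 T3
  C -> a
  T0 -> c
  T1 -> d
  T2 -> b
  T3 -> a

CYK table (by increasing span) (cells [i..j] with 1 ≤ i ≤ j ≤ 2 only):
  T[1,1] 'c' = {T0}  orig:{}
  T[2,2] 'd' = {T1}  orig:{}
  T[1,2] 'cd' = {A}

Original NTs in T[1,2] deriving "cd": ["A"]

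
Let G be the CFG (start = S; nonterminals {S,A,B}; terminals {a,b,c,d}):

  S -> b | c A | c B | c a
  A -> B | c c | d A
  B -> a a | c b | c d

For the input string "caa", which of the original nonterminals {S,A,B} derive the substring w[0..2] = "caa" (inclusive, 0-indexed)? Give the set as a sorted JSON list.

CNF form of G:
  S -> T1 A | T1 B | T1 T0 | b
  A -> T0 T0 | T1 T1 | T1 T2 | T1 T3 | T3 A
  B -> T0 T0 | T1 T2 | T1 T3
  T0 -> a
  T1 -> c
  T2 -> b
  T3 -> d

CYK table (by increasing span), restricted to cells inside w[0..2]:
  T[0,0] 'c' = {T1}  orig:{}
  T[1,1] 'a' = {T0}  orig:{}
  T[2,2] 'a' = {T0}  orig:{}
  T[0,1] 'ca' = {S}
  T[1,2] 'aa' = {A,B}
  T[0,2] 'caa' = {S}

Original NTs in T[0,2] deriving "caa": ["S"]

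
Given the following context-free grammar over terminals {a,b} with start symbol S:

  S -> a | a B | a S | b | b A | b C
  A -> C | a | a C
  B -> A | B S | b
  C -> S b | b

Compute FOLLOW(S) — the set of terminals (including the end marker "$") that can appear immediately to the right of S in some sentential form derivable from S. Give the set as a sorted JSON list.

FIRST iteration:
iter 1:
  A via A→a: +{a}
  B via B→A: +{a}
  B via B→b: +{b}
  C via C→b: +{b}
  S via S→a: +{a}
  S via S→b: +{b}
  S: {a,b}  A: {a}  B: {a,b}  C: {b}
iter 2:
  A via A→C: +{b}
  C via C→S b: +{a}
  S: {a,b}  A: {a,b}  B: {a,b}  C: {a,b}
iter 3: — fixpoint
  S: {a,b}  A: {a,b}  B: {a,b}  C: {a,b}

FOLLOW sets:
seed FOLLOW(S) with $
iter 1:
  B→B S: FOLLOW(B) ⊇ FIRST(S) = {a,b}; new: +{a,b}
  B→B S: FOLLOW(S) ⊇ FOLLOW(B) ⊇ {a,b}; new: +{a,b}
  S→a B: FOLLOW(B) ⊇ FOLLOW(S) ⊇ {$,a,b}; new: +{$}
  S→b A: FOLLOW(A) ⊇ FOLLOW(S) ⊇ {$,a,b}; new: +{$,a,b}
  S→b C: FOLLOW(C) ⊇ FOLLOW(S) ⊇ {$,a,b}; new: +{$,a,b}
  S: {$,a,b}  A: {$,a,b}  B: {$,a,b}  C: {$,a,b}
iter 2: done
  S: {$,a,b}  A: {$,a,b}  B: {$,a,b}  C: {$,a,b}

FOLLOW(S) = ["$", "a", "b"]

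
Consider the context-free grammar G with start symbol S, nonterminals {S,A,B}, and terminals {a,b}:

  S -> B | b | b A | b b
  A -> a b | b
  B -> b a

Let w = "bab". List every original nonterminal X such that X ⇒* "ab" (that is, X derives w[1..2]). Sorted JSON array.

Convert to CNF:
  S -> T1 A | T1 T0 | T1 T1 | b
  A -> T0 T1 | b
  B -> T1 T0
  T0 -> a
  T1 -> b

Fill CYK table bottom-up (cells [i..j] with 1 ≤ i ≤ j ≤ 2 only):
  cell(1,1) a: {T0}  orig:{}
  cell(2,2) b: {A,S,T1}  orig:{A,S}
  cell(1,2) ab: {A}

Original NTs in T[1,2] deriving "ab": ["A"]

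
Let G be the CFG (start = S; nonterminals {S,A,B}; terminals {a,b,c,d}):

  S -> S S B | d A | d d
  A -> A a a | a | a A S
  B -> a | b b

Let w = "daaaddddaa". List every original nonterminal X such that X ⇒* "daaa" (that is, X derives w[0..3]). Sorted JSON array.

Convert to CNF:
  S -> S X5 | T2 A | T2 T2
  A -> A X3 | T0 X4 | a
  B -> T1 T1 | a
  T0 -> a
  T1 -> b
  T2 -> d
  X3 -> T0 T0
  X4 -> A S
  X5 -> S B

CYK table (by increasing span) (cells [i..j] with 0 ≤ i ≤ j ≤ 3 only):
  T[0,0] 'd' = {T2}  orig:{}
  T[1,1] 'a' = {A,B,T0}  orig:{A,B}
  T[2,2] 'a' = {A,B,T0}  orig:{A,B}
  T[3,3] 'a' = {A,B,T0}  orig:{A,B}
  T[0,1] 'da' = {S}
  T[1,2] 'aa' = {X3}  orig:{}
  T[2,3] 'aa' = {X3}  orig:{}
  T[0,2] 'daa' = {X5}  orig:{}
  T[1,3] 'aaa' = {A}
  T[0,3] 'daaa' = {S}

Original NTs in T[0,3] deriving "daaa": ["S"]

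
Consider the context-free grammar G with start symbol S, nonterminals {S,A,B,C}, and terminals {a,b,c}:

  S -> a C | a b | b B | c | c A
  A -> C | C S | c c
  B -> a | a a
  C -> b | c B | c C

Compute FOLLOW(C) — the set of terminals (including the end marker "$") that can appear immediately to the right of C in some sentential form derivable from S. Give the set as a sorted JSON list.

FIRST sets, iterate to fixpoint:
[1]
  A via A→c c: +{c}
  B via B→a: +{a}
  C via C→b: +{b}
  C via C→c B: +{c}
  S via S→a C: +{a}
  S via S→b B: +{b}
  S via S→c: +{c}
  FIRST[S]={a,b,c}  FIRST[A]={c}  FIRST[B]={a}  FIRST[C]={b,c}
[2]
  A via A→C: +{b}
  FIRST[S]={a,b,c}  FIRST[A]={b,c}  FIRST[B]={a}  FIRST[C]={b,c}
[3] — fixpoint
  FIRST[S]={a,b,c}  FIRST[A]={b,c}  FIRST[B]={a}  FIRST[C]={b,c}

FOLLOW iteration:
seed FOLLOW(S) with $
pass 1:
  A→C S: FOLLOW(C) ⊇ FIRST(S) = {a,b,c}; new: +{a,b,c}
  C→c B: FOLLOW(B) ⊇ FOLLOW(C) ⊇ {a,b,c}; new: +{a,b,c}
  S→a C: FOLLOW(C) ⊇ FOLLOW(S) ⊇ {$}; new: +{$}
  S→b B: FOLLOW(B) ⊇ FOLLOW(S) ⊇ {$}; new: +{$}
  S→c A: FOLLOW(A) ⊇ FOLLOW(S) ⊇ {$}; new: +{$}
  S: {$}  A: {$}  B: {$,a,b,c}  C: {$,a,b,c}
pass 2: done
  S: {$}  A: {$}  B: {$,a,b,c}  C: {$,a,b,c}

FOLLOW(C) = ["$", "a", "b", "c"]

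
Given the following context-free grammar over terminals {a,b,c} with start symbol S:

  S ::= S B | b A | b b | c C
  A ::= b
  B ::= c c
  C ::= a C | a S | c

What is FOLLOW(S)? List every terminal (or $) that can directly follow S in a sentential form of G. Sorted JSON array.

FIRST sets, iterate to fixpoint:
round 1:
  A via A→b: +{b}
  B via B→c c: +{c}
  C via C→a C: +{a}
  C via C→c: +{c}
  S via S→b A: +{b}
  S via S→c C: +{c}
  S: {b,c}  A: {b}  B: {c}  C: {a,c}
round 2: — fixpoint
  S: {b,c}  A: {b}  B: {c}  C: {a,c}

Compute FOLLOW by fixpoint:
initialize: $ ∈ FOLLOW(S)
pass 1:
  S→S B: FOLLOW(S) ⊇ FIRST(B) = {c}; new: +{c}
  S→S B: FOLLOW(B) ⊇ FOLLOW(S) ⊇ {$,c}; new: +{$,c}
  S→b A: FOLLOW(A) ⊇ FOLLOW(S) ⊇ {$,c}; new: +{$,c}
  S→c C: FOLLOW(C) ⊇ FOLLOW(S) ⊇ {$,c}; new: +{$,c}
  FOLLOW[S]={$,c}  FOLLOW[A]={$,c}  FOLLOW[B]={$,c}  FOLLOW[C]={$,c}
pass 2: done
  FOLLOW[S]={$,c}  FOLLOW[A]={$,c}  FOLLOW[B]={$,c}  FOLLOW[C]={$,c}

FOLLOW(S) = ["$", "c"]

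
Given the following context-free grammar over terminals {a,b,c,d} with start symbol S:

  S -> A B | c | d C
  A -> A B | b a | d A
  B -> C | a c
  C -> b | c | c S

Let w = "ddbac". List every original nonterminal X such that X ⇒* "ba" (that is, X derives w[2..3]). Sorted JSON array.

Convert to CNF:
  S -> A B | T2 C | c
  A -> A B | T0 T1 | T2 A
  B -> T1 T3 | T3 S | b | c
  C -> T3 S | b | c
  T0 -> b
  T1 -> a
  T2 -> d
  T3 -> c

CYK table (by increasing span) (cells [i..j] with 2 ≤ i ≤ j ≤ 3 only):
  cell(2,2) b: {B,C,T0}  orig:{B,C}
  cell(3,3) a: {T1}  orig:{}
  cell(2,3) ba: {A}

Original NTs in T[2,3] deriving "ba": ["A"]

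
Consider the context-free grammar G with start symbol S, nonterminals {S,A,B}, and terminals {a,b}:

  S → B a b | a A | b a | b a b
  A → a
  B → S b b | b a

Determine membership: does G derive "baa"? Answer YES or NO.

Convert to CNF:
  S -> B X3 | T0 T1 | T0 X4 | T1 A
  A -> a
  B -> S X2 | T0 T1
  T0 -> b
  T1 -> a
  X2 -> T0 T0
  X3 -> T1 T0
  X4 -> T1 T0

CYK fill:
  T[0,0] 'b' = {T0}  orig:{}
  T[1,1] 'a' = {A,T1}  orig:{A}
  T[2,2] 'a' = {A,T1}  orig:{A}
  T[0,1] 'ba' = {B,S}
  T[1,2] 'aa' = {S}
  T[0,2] 'baa' = ∅

S ∉ T[0,2] ⇒ NO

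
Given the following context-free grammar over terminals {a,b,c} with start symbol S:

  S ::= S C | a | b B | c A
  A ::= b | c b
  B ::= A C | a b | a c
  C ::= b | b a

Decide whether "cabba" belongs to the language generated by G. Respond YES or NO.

CNF form of G:
  S -> S C | T0 A | T1 B | a
  A -> T0 T1 | b
  B -> A C | T2 T0 | T2 T1
  C -> T1 T2 | b
  T0 -> c
  T1 -> b
  T2 -> a

CYK table (by increasing span):
  T[0,0] 'c' = {T0}  orig:{}
  T[1,1] 'a' = {S,T2}  orig:{S}
  T[2,2] 'b' = {A,C,T1}  orig:{A,C}
  T[3,3] 'b' = {A,C,T1}  orig:{A,C}
  T[4,4] 'a' = {S,T2}  orig:{S}
  T[0,1] 'ca' = ∅
  T[1,2] 'ab' = {B,S}
  T[2,3] 'bb' = {B}
  T[3,4] 'ba' = {C}
  T[0,2] 'cab' = ∅
  T[1,3] 'abb' = {S}
  T[2,4] 'bba' = {B}
  T[0,3] 'cabb' = ∅
  T[1,4] 'abba' = {S}
  T[0,4] 'cabba' = ∅

S ∉ T[0,4] ⇒ NO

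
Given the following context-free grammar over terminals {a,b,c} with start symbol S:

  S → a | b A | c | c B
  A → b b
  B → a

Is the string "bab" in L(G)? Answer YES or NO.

Convert to CNF:
  S -> T0 A | T1 B | a | c
  A -> T0 T0
  B -> a
  T0 -> b
  T1 -> c

CYK table (by increasing span):
  [0..0]={T0}  "b"  orig:{}
  [1..1]={B,S}  "a"
  [2..2]={T0}  "b"  orig:{}
  [0..1]=∅  "ba"
  [1..2]=∅  "ab"
  [0..2]=∅  "bab"

S ∉ T[0,2] ⇒ NO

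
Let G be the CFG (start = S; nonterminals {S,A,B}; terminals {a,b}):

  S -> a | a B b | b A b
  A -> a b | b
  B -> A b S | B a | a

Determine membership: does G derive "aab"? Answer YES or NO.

Convert to CNF:
  S -> T0 X3 | T1 X4 | a
  A -> T0 T1 | b
  B -> A X2 | B T0 | a
  T0 -> a
  T1 -> b
  X2 -> T1 S
  X3 -> B T1
  X4 -> A T1

CYK table (by increasing span):
  cell(0,0) a: {B,S,T0}  orig:{B,S}
  cell(1,1) a: {B,S,T0}  orig:{B,S}
  cell(2,2) b: {A,T1}  orig:{A}
  cell(0,1) aa: {B}
  cell(1,2) ab: {A,X3}  orig:{A}
  cell(0,2) aab: {S,X3}  orig:{S}

S ∈ T[0,2] ⇒ YES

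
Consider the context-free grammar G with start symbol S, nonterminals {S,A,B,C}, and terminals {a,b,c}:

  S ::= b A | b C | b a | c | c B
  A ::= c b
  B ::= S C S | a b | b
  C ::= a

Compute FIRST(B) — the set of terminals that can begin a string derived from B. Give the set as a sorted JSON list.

FIRST iteration:
iter 1:
  A via A→c b: +{c}
  B via B→a b: +{a}
  B via B→b: +{b}
  C via C→a: +{a}
  S via S→b A: +{b}
  S via S→c: +{c}
  FIRST[S]={b,c}  FIRST[A]={c}  FIRST[B]={a,b}  FIRST[C]={a}
iter 2:
  B via B→S C S: +{c}
  FIRST[S]={b,c}  FIRST[A]={c}  FIRST[B]={a,b,c}  FIRST[C]={a}
iter 3: — fixpoint
  FIRST[S]={b,c}  FIRST[A]={c}  FIRST[B]={a,b,c}  FIRST[C]={a}

FIRST(B) = ["a", "b", "c"]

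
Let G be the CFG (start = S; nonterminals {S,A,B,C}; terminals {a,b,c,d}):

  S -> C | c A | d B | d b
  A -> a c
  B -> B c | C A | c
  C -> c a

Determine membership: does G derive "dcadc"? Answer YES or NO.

CNF form of G:
  S -> T1 A | T1 T0 | T2 B | T2 T3
  A -> T0 T1
  B -> B T1 | C A | c
  C -> T1 T0
  T0 -> a
  T1 -> c
  T2 -> d
  T3 -> b

CYK fill:
  T[0,0] 'd' = {T2}  orig:{}
  T[1,1] 'c' = {B,T1}  orig:{B}
  T[2,2] 'a' = {T0}  orig:{}
  T[3,3] 'd' = {T2}  orig:{}
  T[4,4] 'c' = {B,T1}  orig:{B}
  T[0,1] 'dc' = {S}
  T[1,2] 'ca' = {C,S}
  T[2,3] 'ad' = ∅
  T[3,4] 'dc' = {S}
  T[0,2] 'dca' = ∅
  T[1,3] 'cad' = ∅
  T[2,4] 'adc' = ∅
  T[0,3] 'dcad' = ∅
  T[1,4] 'cadc' = ∅
  T[0,4] 'dcadc' = ∅

S ∉ T[0,4] ⇒ NO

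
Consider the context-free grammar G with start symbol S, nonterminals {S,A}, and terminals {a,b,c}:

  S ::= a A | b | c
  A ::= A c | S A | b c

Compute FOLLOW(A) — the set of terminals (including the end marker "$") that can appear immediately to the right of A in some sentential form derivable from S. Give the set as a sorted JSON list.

FIRST sets, iterate to fixpoint:
[1]
  A via A→b c: +{b}
  S via S→a A: +{a}
  S via S→b: +{b}
  S via S→c: +{c}
  S: {a,b,c}  A: {b}
[2]
  A via A→S A: +{a,c}
  S: {a,b,c}  A: {a,b,c}
[3] — fixpoint
  S: {a,b,c}  A: {a,b,c}

FOLLOW iteration:
initialize: $ ∈ FOLLOW(S)
iter 1:
  A→A c: FOLLOW(A) ⊇ FIRST(c) = {c}; new: +{c}
  A→S A: FOLLOW(S) ⊇ FIRST(A) = {a,b,c}; new: +{a,b,c}
  S→a A: FOLLOW(A) ⊇ FOLLOW(S) ⊇ {$,a,b,c}; new: +{$,a,b}
  FOLLOW[S]={$,a,b,c}  FOLLOW[A]={$,a,b,c}
iter 2: (no change)
  FOLLOW[S]={$,a,b,c}  FOLLOW[A]={$,a,b,c}

FOLLOW(A) = ["$", "a", "b", "c"]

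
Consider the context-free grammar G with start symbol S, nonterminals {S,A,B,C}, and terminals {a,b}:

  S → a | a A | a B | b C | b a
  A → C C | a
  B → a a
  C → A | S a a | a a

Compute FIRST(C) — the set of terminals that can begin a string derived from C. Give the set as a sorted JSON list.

Compute FIRST by fixpoint:
round 1:
  A via A→a: +{a}
  B via B→a a: +{a}
  C via C→A: +{a}
  S via S→a: +{a}
  S via S→b C: +{b}
  S: {a,b}  A: {a}  B: {a}  C: {a}
round 2:
  C via C→S a a: +{b}
  S: {a,b}  A: {a}  B: {a}  C: {a,b}
round 3:
  A via A→C C: +{b}
  S: {a,b}  A: {a,b}  B: {a}  C: {a,b}
round 4: (stable)
  S: {a,b}  A: {a,b}  B: {a}  C: {a,b}

FIRST(C) = ["a", "b"]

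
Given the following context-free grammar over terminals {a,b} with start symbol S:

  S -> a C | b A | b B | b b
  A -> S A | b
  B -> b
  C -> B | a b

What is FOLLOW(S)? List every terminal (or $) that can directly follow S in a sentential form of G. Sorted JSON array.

Compute FIRST by fixpoint:
iter 1:
  A via A→b: +{b}
  B via B→b: +{b}
  C via C→B: +{b}
  C via C→a b: +{a}
  S via S→a C: +{a}
  S via S→b A: +{b}
  FIRST[S]={a,b}  FIRST[A]={b}  FIRST[B]={b}  FIRST[C]={a,b}
iter 2:
  A via A→S A: +{a}
  FIRST[S]={a,b}  FIRST[A]={a,b}  FIRST[B]={b}  FIRST[C]={a,b}
iter 3: — fixpoint
  FIRST[S]={a,b}  FIRST[A]={a,b}  FIRST[B]={b}  FIRST[C]={a,b}

Compute FOLLOW by fixpoint:
initialize: $ ∈ FOLLOW(S)
round 1:
  A→S A: FOLLOW(S) ⊇ FIRST(A) = {a,b}; new: +{a,b}
  S→a C: FOLLOW(C) ⊇ FOLLOW(S) ⊇ {$,a,b}; new: +{$,a,b}
  S→b A: FOLLOW(A) ⊇ FOLLOW(S) ⊇ {$,a,b}; new: +{$,a,b}
  S→b B: FOLLOW(B) ⊇ FOLLOW(S) ⊇ {$,a,b}; new: +{$,a,b}
  S: {$,a,b}  A: {$,a,b}  B: {$,a,b}  C: {$,a,b}
round 2: (stable)
  S: {$,a,b}  A: {$,a,b}  B: {$,a,b}  C: {$,a,b}

FOLLOW(S) = ["$", "a", "b"]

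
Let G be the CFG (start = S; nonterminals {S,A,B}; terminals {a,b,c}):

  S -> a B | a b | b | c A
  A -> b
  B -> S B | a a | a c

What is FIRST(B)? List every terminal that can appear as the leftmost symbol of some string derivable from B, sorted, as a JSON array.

FIRST iteration:
pass 1:
  A via A→b: +{b}
  B via B→a a: +{a}
  S via S→a B: +{a}
  S via S→b: +{b}
  S via S→c A: +{c}
  FIRST(S)={a,b,c}  FIRST(A)={b}  FIRST(B)={a}
pass 2:
  B via B→S B: +{b,c}
  FIRST(S)={a,b,c}  FIRST(A)={b}  FIRST(B)={a,b,c}
pass 3: (stable)
  FIRST(S)={a,b,c}  FIRST(A)={b}  FIRST(B)={a,b,c}

FIRST(B) = ["a", "b", "c"]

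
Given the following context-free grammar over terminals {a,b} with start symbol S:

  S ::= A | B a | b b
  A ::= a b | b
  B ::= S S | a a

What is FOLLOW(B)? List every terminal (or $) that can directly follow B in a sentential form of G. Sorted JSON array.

FIRST iteration:
iter 1:
  A via A→a b: +{a}
  A via A→b: +{b}
  B via B→a a: +{a}
  S via S→A: +{a,b}
  FIRST[S]={a,b}  FIRST[A]={a,b}  FIRST[B]={a}
iter 2:
  B via B→S S: +{b}
  FIRST[S]={a,b}  FIRST[A]={a,b}  FIRST[B]={a,b}
iter 3: — fixpoint
  FIRST[S]={a,b}  FIRST[A]={a,b}  FIRST[B]={a,b}

FOLLOW iteration:
FOLLOW(S) := {$}
iter 1:
  B→S S: FOLLOW(S) ⊇ FIRST(S) = {a,b}; new: +{a,b}
  S→A: FOLLOW(A) ⊇ FOLLOW(S) ⊇ {$,a,b}; new: +{$,a,b}
  S→B a: FOLLOW(B) ⊇ FIRST(a) = {a}; new: +{a}
  FOLLOW[S]={$,a,b}  FOLLOW[A]={$,a,b}  FOLLOW[B]={a}
iter 2: (stable)
  FOLLOW[S]={$,a,b}  FOLLOW[A]={$,a,b}  FOLLOW[B]={a}

FOLLOW(B) = ["a"]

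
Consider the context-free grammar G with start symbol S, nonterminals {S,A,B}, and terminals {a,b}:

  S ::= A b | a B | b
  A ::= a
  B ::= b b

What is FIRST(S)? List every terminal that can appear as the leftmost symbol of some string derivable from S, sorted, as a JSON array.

Compute FIRST by fixpoint:
round 1:
  A via A→a: +{a}
  B via B→b b: +{b}
  S via S→A b: +{a}
  S via S→b: +{b}
  FIRST(S)={a,b}  FIRST(A)={a}  FIRST(B)={b}
round 2: (no change)
  FIRST(S)={a,b}  FIRST(A)={a}  FIRST(B)={b}

FIRST(S) = ["a", "b"]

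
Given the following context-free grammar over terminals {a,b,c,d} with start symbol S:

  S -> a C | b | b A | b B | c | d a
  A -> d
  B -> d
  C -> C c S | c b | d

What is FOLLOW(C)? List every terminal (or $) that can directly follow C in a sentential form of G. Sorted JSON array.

Compute FIRST by fixpoint:
pass 1:
  A via A→d: +{d}
  B via B→d: +{d}
  C via C→c b: +{c}
  C via C→d: +{d}
  S via S→a C: +{a}
  S via S→b: +{b}
  S via S→c: +{c}
  S via S→d a: +{d}
  FIRST[S]={a,b,c,d}  FIRST[A]={d}  FIRST[B]={d}  FIRST[C]={c,d}
pass 2: done
  FIRST[S]={a,b,c,d}  FIRST[A]={d}  FIRST[B]={d}  FIRST[C]={c,d}

FOLLOW sets:
FOLLOW(S) := {$}
iter 1:
  C→C c S: FOLLOW(C) ⊇ FIRST(c) = {c}; new: +{c}
  C→C c S: FOLLOW(S) ⊇ FOLLOW(C) ⊇ {c}; new: +{c}
  S→a C: FOLLOW(C) ⊇ FOLLOW(S) ⊇ {$,c}; new: +{$}
  S→b A: FOLLOW(A) ⊇ FOLLOW(S) ⊇ {$,c}; new: +{$,c}
  S→b B: FOLLOW(B) ⊇ FOLLOW(S) ⊇ {$,c}; new: +{$,c}
  FOLLOW[S]={$,c}  FOLLOW[A]={$,c}  FOLLOW[B]={$,c}  FOLLOW[C]={$,c}
iter 2: (stable)
  FOLLOW[S]={$,c}  FOLLOW[A]={$,c}  FOLLOW[B]={$,c}  FOLLOW[C]={$,c}

FOLLOW(C) = ["$", "c"]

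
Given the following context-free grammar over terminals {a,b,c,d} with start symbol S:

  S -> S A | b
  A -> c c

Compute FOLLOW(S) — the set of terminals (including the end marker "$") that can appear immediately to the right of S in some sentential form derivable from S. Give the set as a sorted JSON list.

FIRST sets, iterate to fixpoint:
[1]
  A via A→c c: +{c}
  S via S→b: +{b}
  S: {b}  A: {c}
[2] (no change)
  S: {b}  A: {c}

FOLLOW iteration:
FOLLOW(S) := {$}
pass 1:
  S→S A: FOLLOW(S) ⊇ FIRST(A) = {c}; new: +{c}
  S→S A: FOLLOW(A) ⊇ FOLLOW(S) ⊇ {$,c}; new: +{$,c}
  FOLLOW(S)={$,c}  FOLLOW(A)={$,c}
pass 2: (stable)
  FOLLOW(S)={$,c}  FOLLOW(A)={$,c}

FOLLOW(S) = ["$", "c"]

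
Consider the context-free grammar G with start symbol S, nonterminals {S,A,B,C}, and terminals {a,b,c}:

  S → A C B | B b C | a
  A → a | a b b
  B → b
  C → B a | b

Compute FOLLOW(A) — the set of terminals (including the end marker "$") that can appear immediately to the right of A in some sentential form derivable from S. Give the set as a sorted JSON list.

Compute FIRST by fixpoint:
round 1:
  A via A→a: +{a}
  B via B→b: +{b}
  C via C→B a: +{b}
  S via S→A C B: +{a}
  S via S→B b C: +{b}
  S: {a,b}  A: {a}  B: {b}  C: {b}
round 2: (stable)
  S: {a,b}  A: {a}  B: {b}  C: {b}

Compute FOLLOW by fixpoint:
FOLLOW(S) := {$}
round 1:
  C→B a: FOLLOW(B) ⊇ FIRST(a) = {a}; new: +{a}
  S→A C B: FOLLOW(A) ⊇ FIRST(C) = {b}; new: +{b}
  S→A C B: FOLLOW(C) ⊇ FIRST(B) = {b}; new: +{b}
  S→A C B: FOLLOW(B) ⊇ FOLLOW(S) ⊇ {$}; new: +{$}
  S→B b C: FOLLOW(B) ⊇ FIRST(b) = {b}; new: +{b}
  S→B b C: FOLLOW(C) ⊇ FOLLOW(S) ⊇ {$}; new: +{$}
  FOLLOW[S]={$}  FOLLOW[A]={b}  FOLLOW[B]={$,a,b}  FOLLOW[C]={$,b}
round 2: (no change)
  FOLLOW[S]={$}  FOLLOW[A]={b}  FOLLOW[B]={$,a,b}  FOLLOW[C]={$,b}

FOLLOW(A) = ["b"]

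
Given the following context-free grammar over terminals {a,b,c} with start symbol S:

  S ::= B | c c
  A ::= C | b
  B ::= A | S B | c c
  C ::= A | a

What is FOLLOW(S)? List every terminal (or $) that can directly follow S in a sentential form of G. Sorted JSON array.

FIRST sets, iterate to fixpoint:
iter 1:
  A via A→b: +{b}
  B via B→A: +{b}
  B via B→c c: +{c}
  C via C→A: +{b}
  C via C→a: +{a}
  S via S→B: +{b,c}
  FIRST(S)={b,c}  FIRST(A)={b}  FIRST(B)={b,c}  FIRST(C)={a,b}
iter 2:
  A via A→C: +{a}
  B via B→A: +{a}
  S via S→B: +{a}
  FIRST(S)={a,b,c}  FIRST(A)={a,b}  FIRST(B)={a,b,c}  FIRST(C)={a,b}
iter 3: (no change)
  FIRST(S)={a,b,c}  FIRST(A)={a,b}  FIRST(B)={a,b,c}  FIRST(C)={a,b}

FOLLOW iteration:
initialize: $ ∈ FOLLOW(S)
[1]
  B→S B: FOLLOW(S) ⊇ FIRST(B) = {a,b,c}; new: +{a,b,c}
  S→B: FOLLOW(B) ⊇ FOLLOW(S) ⊇ {$,a,b,c}; new: +{$,a,b,c}
  FOLLOW[S]={$,a,b,c}  FOLLOW[A]={}  FOLLOW[B]={$,a,b,c}  FOLLOW[C]={}
[2]
  B→A: FOLLOW(A) ⊇ FOLLOW(B) ⊇ {$,a,b,c}; new: +{$,a,b,c}
  FOLLOW[S]={$,a,b,c}  FOLLOW[A]={$,a,b,c}  FOLLOW[B]={$,a,b,c}  FOLLOW[C]={}
[3]
  A→C: FOLLOW(C) ⊇ FOLLOW(A) ⊇ {$,a,b,c}; new: +{$,a,b,c}
  FOLLOW[S]={$,a,b,c}  FOLLOW[A]={$,a,b,c}  FOLLOW[B]={$,a,b,c}  FOLLOW[C]={$,a,b,c}
[4] — fixpoint
  FOLLOW[S]={$,a,b,c}  FOLLOW[A]={$,a,b,c}  FOLLOW[B]={$,a,b,c}  FOLLOW[C]={$,a,b,c}

FOLLOW(S) = ["$", "a", "b", "c"]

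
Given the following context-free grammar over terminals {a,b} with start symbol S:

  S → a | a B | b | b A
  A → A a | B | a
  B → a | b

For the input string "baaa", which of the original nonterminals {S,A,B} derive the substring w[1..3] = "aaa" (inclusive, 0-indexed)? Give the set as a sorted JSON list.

Convert to CNF:
  S -> T0 B | T1 A | a | b
  A -> A T0 | a | b
  B -> a | b
  T0 -> a
  T1 -> b

CYK table (by increasing span) — only the sub-triangle for w[1..3]:
  cell(1,1) a: {A,B,S,T0}  orig:{A,B,S}
  cell(2,2) a: {A,B,S,T0}  orig:{A,B,S}
  cell(3,3) a: {A,B,S,T0}  orig:{A,B,S}
  cell(1,2) aa: {A,S}
  cell(2,3) aa: {A,S}
  cell(1,3) aaa: {A}

Original NTs in T[1,3] deriving "aaa": ["A"]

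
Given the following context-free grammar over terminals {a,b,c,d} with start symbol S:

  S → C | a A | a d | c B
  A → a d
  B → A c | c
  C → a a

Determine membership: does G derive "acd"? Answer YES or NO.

CNF form of G:
  S -> T0 A | T0 T0 | T0 T1 | T2 B
  A -> T0 T1
  B -> A T2 | c
  C -> T0 T0
  T0 -> a
  T1 -> d
  T2 -> c

CYK table (by increasing span):
  T[0,0] 'a' = {T0}  orig:{}
  T[1,1] 'c' = {B,T2}  orig:{B}
  T[2,2] 'd' = {T1}  orig:{}
  T[0,1] 'ac' = ∅
  T[1,2] 'cd' = ∅
  T[0,2] 'acd' = ∅

S ∉ T[0,2] ⇒ NO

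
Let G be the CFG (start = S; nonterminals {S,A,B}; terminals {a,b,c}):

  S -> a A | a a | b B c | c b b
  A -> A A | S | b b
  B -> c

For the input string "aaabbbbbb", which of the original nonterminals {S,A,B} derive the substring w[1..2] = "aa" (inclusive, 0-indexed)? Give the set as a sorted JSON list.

CNF form of G:
  S -> T0 A | T0 T0 | T1 X5 | T2 X6
  A -> A A | T0 A | T0 T0 | T1 T1 | T1 X3 | T2 X4
  B -> c
  T0 -> a
  T1 -> b
  T2 -> c
  X3 -> B T2
  X4 -> T1 T1
  X5 -> B T2
  X6 -> T1 T1

CYK fill (cells [i..j] with 1 ≤ i ≤ j ≤ 2 only):
  [1..1]={T0}  "a"  orig:{}
  [2..2]={T0}  "a"  orig:{}
  [1..2]={A,S}  "aa"

Original NTs in T[1,2] deriving "aa": ["A", "S"]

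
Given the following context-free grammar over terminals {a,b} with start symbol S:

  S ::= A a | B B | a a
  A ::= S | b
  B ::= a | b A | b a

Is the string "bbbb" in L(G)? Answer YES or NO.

CNF form of G:
  S -> A T0 | B B | T0 T0
  A -> A T0 | B B | T0 T0 | b
  B -> T1 A | T1 T0 | a
  T0 -> a
  T1 -> b

CYK table (by increasing span):
  cell(0,0) b: {A,T1}  orig:{A}
  cell(1,1) b: {A,T1}  orig:{A}
  cell(2,2) b: {A,T1}  orig:{A}
  cell(3,3) b: {A,T1}  orig:{A}
  cell(0,1) bb: {B}
  cell(1,2) bb: {B}
  cell(2,3) bb: {B}
  cell(0,2) bbb: ∅
  cell(1,3) bbb: ∅
  cell(0,3) bbbb: {A,S}

S ∈ T[0,3] ⇒ YES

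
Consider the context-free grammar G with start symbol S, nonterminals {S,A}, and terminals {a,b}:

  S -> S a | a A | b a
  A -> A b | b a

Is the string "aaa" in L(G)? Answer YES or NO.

Convert to CNF:
  S -> S T1 | T0 T1 | T1 A
  A -> A T0 | T0 T1
  T0 -> b
  T1 -> a

Fill CYK table bottom-up:
  T[0,0] 'a' = {T1}  orig:{}
  T[1,1] 'a' = {T1}  orig:{}
  T[2,2] 'a' = {T1}  orig:{}
  T[0,1] 'aa' = ∅
  T[1,2] 'aa' = ∅
  T[0,2] 'aaa' = ∅

S ∉ T[0,2] ⇒ NO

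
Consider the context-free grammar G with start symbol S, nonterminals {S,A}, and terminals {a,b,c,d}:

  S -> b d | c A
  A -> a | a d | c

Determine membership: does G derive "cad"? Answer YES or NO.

Convert to CNF:
  S -> T2 T1 | T3 A
  A -> T0 T1 | a | c
  T0 -> a
  T1 -> d
  T2 -> b
  T3 -> c

CYK table (by increasing span):
  T[0,0] 'c' = {A,T3}  orig:{A}
  T[1,1] 'a' = {A,T0}  orig:{A}
  T[2,2] 'd' = {T1}  orig:{}
  T[0,1] 'ca' = {S}
  T[1,2] 'ad' = {A}
  T[0,2] 'cad' = {S}

S ∈ T[0,2] ⇒ YES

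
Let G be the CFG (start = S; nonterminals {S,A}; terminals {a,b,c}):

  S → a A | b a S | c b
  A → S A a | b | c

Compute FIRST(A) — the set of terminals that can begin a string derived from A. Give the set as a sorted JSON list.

FIRST iteration:
pass 1:
  A via A→b: +{b}
  A via A→c: +{c}
  S via S→a A: +{a}
  S via S→b a S: +{b}
  S via S→c b: +{c}
  S: {a,b,c}  A: {b,c}
pass 2:
  A via A→S A a: +{a}
  S: {a,b,c}  A: {a,b,c}
pass 3: (no change)
  S: {a,b,c}  A: {a,b,c}

FIRST(A) = ["a", "b", "c"]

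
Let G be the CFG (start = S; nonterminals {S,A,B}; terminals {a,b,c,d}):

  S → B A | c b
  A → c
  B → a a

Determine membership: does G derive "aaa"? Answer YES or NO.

Convert to CNF:
  S -> B A | T1 T2
  A -> c
  B -> T0 T0
  T0 -> a
  T1 -> c
  T2 -> b

Fill CYK table bottom-up:
  [0..0]={T0}  "a"  orig:{}
  [1..1]={T0}  "a"  orig:{}
  [2..2]={T0}  "a"  orig:{}
  [0..1]={B}  "aa"
  [1..2]={B}  "aa"
  [0..2]=∅  "aaa"

S ∉ T[0,2] ⇒ NO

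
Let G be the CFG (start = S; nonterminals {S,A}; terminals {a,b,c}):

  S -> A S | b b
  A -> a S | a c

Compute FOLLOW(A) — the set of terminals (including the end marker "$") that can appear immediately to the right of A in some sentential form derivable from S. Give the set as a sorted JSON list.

FIRST sets, iterate to fixpoint:
pass 1:
  A via A→a S: +{a}
  S via S→A S: +{a}
  S via S→b b: +{b}
  FIRST(S)={a,b}  FIRST(A)={a}
pass 2: (stable)
  FIRST(S)={a,b}  FIRST(A)={a}

Compute FOLLOW by fixpoint:
FOLLOW(S) := {$}
round 1:
  S→A S: FOLLOW(A) ⊇ FIRST(S) = {a,b}; new: +{a,b}
  FOLLOW[S]={$}  FOLLOW[A]={a,b}
round 2:
  A→a S: FOLLOW(S) ⊇ FOLLOW(A) ⊇ {a,b}; new: +{a,b}
  FOLLOW[S]={$,a,b}  FOLLOW[A]={a,b}
round 3: (stable)
  FOLLOW[S]={$,a,b}  FOLLOW[A]={a,b}

FOLLOW(A) = ["a", "b"]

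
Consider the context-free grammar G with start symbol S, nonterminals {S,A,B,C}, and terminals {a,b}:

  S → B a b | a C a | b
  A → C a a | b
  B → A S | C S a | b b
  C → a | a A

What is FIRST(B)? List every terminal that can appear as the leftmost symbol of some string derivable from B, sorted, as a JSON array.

FIRST sets, iterate to fixpoint:
round 1:
  A via A→b: +{b}
  B via B→A S: +{b}
  C via C→a: +{a}
  S via S→B a b: +{b}
  S via S→a C a: +{a}
  FIRST[S]={a,b}  FIRST[A]={b}  FIRST[B]={b}  FIRST[C]={a}
round 2:
  A via A→C a a: +{a}
  B via B→A S: +{a}
  FIRST[S]={a,b}  FIRST[A]={a,b}  FIRST[B]={a,b}  FIRST[C]={a}
round 3: (no change)
  FIRST[S]={a,b}  FIRST[A]={a,b}  FIRST[B]={a,b}  FIRST[C]={a}

FIRST(B) = ["a", "b"]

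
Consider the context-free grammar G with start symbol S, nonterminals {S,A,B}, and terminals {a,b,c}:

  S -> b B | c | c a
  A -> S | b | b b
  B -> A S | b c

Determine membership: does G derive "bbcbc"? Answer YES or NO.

Convert to CNF:
  S -> T0 B | T1 T2 | c
  A -> T0 B | T0 T0 | T1 T2 | b | c
  B -> A S | T0 T1
  T0 -> b
  T1 -> c
  T2 -> a

Fill CYK table bottom-up:
  cell(0,0) b: {A,T0}  orig:{A}
  cell(1,1) b: {A,T0}  orig:{A}
  cell(2,2) c: {A,S,T1}  orig:{A,S}
  cell(3,3) b: {A,T0}  orig:{A}
  cell(4,4) c: {A,S,T1}  orig:{A,S}
  cell(0,1) bb: {A}
  cell(1,2) bc: {B}
  cell(2,3) cb: ∅
  cell(3,4) bc: {B}
  cell(0,2) bbc: {A,B,S}
  cell(1,3) bcb: ∅
  cell(2,4) cbc: ∅
  cell(0,3) bbcb: ∅
  cell(1,4) bcbc: ∅
  cell(0,4) bbcbc: ∅

S ∉ T[0,4] ⇒ NO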